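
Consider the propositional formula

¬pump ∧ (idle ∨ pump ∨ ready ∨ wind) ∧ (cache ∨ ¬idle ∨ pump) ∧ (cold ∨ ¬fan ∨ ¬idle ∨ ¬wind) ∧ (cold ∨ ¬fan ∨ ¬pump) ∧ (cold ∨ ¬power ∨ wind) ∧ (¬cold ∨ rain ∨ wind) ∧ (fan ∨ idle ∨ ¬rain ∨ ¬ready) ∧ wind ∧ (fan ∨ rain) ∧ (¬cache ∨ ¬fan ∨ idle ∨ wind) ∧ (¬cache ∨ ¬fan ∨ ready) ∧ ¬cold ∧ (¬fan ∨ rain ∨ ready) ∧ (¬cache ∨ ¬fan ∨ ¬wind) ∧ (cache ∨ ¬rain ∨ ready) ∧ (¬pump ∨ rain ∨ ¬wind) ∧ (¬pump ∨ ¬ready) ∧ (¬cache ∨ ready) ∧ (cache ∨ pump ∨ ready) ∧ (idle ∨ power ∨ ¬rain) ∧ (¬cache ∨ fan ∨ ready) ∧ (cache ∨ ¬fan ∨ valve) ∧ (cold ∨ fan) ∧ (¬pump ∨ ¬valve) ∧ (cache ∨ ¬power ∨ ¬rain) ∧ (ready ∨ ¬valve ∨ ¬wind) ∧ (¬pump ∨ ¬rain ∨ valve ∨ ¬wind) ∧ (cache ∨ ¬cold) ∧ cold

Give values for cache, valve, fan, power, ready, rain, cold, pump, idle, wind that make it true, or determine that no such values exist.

Unsatisfiable

Case cold = True:
  Clause (¬cold) is falsified — contradiction.
Case cold = False:
  Clause (cold) is falsified — contradiction.
Both cases fail, so the formula is unsatisfiable.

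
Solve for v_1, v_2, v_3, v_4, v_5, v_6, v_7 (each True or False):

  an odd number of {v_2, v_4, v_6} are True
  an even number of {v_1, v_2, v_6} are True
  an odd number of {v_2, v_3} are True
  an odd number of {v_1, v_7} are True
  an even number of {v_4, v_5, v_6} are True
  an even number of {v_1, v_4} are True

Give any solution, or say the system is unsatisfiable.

Adding constraints 1, 2, 6 mod 2: every variable appears an even number of times on the left, so the left side is 0.
But the right sides sum to 1 (mod 2). 0 ≠ 1 — the system is inconsistent.

Unsatisfiable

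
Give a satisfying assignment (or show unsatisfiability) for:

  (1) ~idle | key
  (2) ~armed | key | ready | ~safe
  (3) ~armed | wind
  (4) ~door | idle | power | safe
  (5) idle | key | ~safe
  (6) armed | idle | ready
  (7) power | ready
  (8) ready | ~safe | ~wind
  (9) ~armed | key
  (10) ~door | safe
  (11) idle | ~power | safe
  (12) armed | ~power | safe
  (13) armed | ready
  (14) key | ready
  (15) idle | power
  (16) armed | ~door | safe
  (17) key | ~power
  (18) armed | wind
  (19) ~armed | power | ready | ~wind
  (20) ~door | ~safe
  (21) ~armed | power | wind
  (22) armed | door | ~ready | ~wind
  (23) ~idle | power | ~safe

Set door = False.
Set safe = False.
Set power = False.
  then (power | ready) forces ready = True.
  then (idle | power) forces idle = True.
  then (~idle | key) forces key = True.
Try wind = False:
  (~armed | wind) forces armed = False.
  clause (armed | wind) is falsified — backtrack.
So wind = True.
  then (armed | door | ~ready | ~wind) forces armed = True.
All clauses satisfied.

door = False, safe = False, power = False, key = True, wind = True, armed = True, ready = True, idle = True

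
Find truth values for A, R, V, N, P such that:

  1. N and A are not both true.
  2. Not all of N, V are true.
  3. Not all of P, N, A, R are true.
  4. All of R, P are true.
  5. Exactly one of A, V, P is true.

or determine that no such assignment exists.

A = False; R = True; V = False; N = True; P = True

  (1) N=T, A=F — not both ✓
  (2) {N, V}: 1/2 true — not all ✓
  (3) {P, N, A, R}: 3/4 true — not all ✓
  (4) {R, P}: all 2 true ✓
  (5) {A, V, P}: 1 true — exactly one ✓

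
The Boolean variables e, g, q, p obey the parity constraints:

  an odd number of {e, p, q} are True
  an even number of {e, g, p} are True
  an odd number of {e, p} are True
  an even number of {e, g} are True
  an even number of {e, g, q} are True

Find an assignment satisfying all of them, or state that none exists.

e = True, g = True, q = False, p = False

{e, p, q}: 1 true → odd ✓
{e, g, p}: 2 true → even ✓
{e, p}: 1 true → odd ✓
{e, g}: 2 true → even ✓
{e, g, q}: 2 true → even ✓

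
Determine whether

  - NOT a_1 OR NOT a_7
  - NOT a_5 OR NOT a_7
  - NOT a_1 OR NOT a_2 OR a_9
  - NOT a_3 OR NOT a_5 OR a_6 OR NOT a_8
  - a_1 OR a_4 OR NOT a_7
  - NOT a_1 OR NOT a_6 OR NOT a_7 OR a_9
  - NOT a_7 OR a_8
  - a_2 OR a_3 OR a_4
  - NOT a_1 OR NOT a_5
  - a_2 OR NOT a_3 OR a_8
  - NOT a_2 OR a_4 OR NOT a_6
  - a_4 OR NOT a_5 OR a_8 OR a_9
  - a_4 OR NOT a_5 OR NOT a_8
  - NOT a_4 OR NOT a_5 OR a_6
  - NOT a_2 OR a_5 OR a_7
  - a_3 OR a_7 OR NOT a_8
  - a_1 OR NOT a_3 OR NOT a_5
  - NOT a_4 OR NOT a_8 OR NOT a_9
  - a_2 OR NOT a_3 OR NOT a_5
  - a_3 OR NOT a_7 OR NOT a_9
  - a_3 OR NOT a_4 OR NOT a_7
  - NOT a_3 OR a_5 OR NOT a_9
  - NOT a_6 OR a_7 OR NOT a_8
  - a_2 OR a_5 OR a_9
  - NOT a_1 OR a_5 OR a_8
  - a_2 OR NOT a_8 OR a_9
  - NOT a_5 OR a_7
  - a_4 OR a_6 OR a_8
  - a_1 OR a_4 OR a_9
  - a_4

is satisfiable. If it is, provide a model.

Unit clause (a_4) forces a_4 = True.
Set a_1 = False.
Set a_2 = False.
Try a_3 = True:
  (a_2 OR NOT a_3 OR a_8) forces a_8 = True.
  (a_1 OR NOT a_3 OR NOT a_5) forces a_5 = False.
  (NOT a_4 OR NOT a_8 OR NOT a_9) forces a_9 = False.
  clause (a_2 OR a_5 OR a_9) is falsified — backtrack.
So a_3 = False.
  then (a_3 OR NOT a_4 OR NOT a_7) forces a_7 = False.
  then (NOT a_5 OR a_7) forces a_5 = False.
  then (a_3 OR a_7 OR NOT a_8) forces a_8 = False.
  then (a_2 OR a_5 OR a_9) forces a_9 = True.
Set a_6 = True.
All clauses satisfied.

a_1 = False, a_2 = False, a_3 = False, a_4 = True, a_5 = False, a_6 = True, a_7 = False, a_8 = False, a_9 = True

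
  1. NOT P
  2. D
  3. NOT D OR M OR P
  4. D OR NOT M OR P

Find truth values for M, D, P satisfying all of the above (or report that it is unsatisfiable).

Unit clause (NOT P) forces P = False.
Unit clause (D) forces D = True.
In (NOT D OR M OR P) only M is left, so M = True.
Check each clause:
  (NOT P): NOT P holds.
  (D): D holds.
  (NOT D OR M OR P): M holds.
  (D OR NOT M OR P): D holds.
All clauses satisfied.

M = True, D = True, P = False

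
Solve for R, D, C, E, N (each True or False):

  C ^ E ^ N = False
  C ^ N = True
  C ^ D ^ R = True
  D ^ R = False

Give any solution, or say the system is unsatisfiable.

R: True, D: True, C: True, E: True, N: False

C ^ E ^ N = T ^ T ^ F = False ✓
C ^ N = T ^ F = True ✓
C ^ D ^ R = T ^ T ^ T = True ✓
D ^ R = T ^ T = False ✓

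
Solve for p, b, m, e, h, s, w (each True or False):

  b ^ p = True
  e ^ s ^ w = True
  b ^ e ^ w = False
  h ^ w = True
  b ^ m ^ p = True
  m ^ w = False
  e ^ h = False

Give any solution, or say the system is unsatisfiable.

p: False, b: True, m: False, e: True, h: True, s: False, w: False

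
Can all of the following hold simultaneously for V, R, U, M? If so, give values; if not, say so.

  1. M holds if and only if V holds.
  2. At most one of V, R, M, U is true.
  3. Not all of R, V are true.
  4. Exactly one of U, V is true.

V = False, R = False, U = True, M = False

  (1) M=F, V=F — same ✓
  (2) {V, R, M, U}: 1 true — at most one ✓
  (3) {R, V}: 0/2 true — not all ✓
  (4) {U, V}: 1 true — exactly one ✓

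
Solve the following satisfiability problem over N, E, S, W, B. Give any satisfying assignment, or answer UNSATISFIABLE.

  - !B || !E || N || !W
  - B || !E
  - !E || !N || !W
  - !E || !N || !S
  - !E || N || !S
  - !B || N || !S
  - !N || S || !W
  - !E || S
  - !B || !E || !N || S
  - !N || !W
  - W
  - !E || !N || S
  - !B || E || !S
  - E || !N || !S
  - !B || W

Unit clause (W) forces W = True.
In (!N || !W) only !N is left, so N = False.
Try E = True:
  (!B || !E || N || !W) forces B = False.
  clause (B || !E) is falsified — backtrack.
So E = False.
Set S = True.
  then (!B || N || !S) forces B = False.
All clauses satisfied.

N = False, E = False, S = True, W = True, B = False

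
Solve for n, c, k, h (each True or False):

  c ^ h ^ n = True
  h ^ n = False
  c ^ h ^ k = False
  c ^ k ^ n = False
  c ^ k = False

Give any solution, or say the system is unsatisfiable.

n=F; c=T; k=T; h=F

c ^ h ^ n = T ^ F ^ F = True ✓
h ^ n = F ^ F = False ✓
c ^ h ^ k = T ^ F ^ T = False ✓
c ^ k ^ n = T ^ T ^ F = False ✓
c ^ k = T ^ T = False ✓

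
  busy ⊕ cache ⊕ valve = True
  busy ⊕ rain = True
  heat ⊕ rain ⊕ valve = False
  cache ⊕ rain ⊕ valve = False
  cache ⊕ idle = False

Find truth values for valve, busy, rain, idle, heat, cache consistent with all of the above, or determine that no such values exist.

valve = True; busy = False; rain = True; idle = False; heat = False; cache = False

busy ⊕ cache ⊕ valve = F ⊕ F ⊕ T = True ✓
busy ⊕ rain = F ⊕ T = True ✓
heat ⊕ rain ⊕ valve = F ⊕ T ⊕ T = False ✓
cache ⊕ rain ⊕ valve = F ⊕ T ⊕ T = False ✓
cache ⊕ idle = F ⊕ F = False ✓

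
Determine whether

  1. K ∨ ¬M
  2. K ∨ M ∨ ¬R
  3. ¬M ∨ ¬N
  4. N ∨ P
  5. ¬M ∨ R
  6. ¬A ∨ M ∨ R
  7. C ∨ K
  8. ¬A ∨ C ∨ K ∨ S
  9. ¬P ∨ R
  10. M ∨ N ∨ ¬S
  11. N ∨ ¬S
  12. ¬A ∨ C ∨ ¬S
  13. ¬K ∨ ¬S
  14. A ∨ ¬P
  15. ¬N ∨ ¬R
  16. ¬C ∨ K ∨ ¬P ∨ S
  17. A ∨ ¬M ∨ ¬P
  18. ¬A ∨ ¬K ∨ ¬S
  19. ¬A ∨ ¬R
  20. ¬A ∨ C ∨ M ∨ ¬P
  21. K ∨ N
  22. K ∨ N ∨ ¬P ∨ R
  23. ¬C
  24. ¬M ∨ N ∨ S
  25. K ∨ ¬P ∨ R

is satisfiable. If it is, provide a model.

P = False, N = True, S = False, K = True, R = False, C = False, A = False, M = False

Unit clause (¬C) forces C = False.
In (C ∨ K) only K is left, so K = True.
In (¬K ∨ ¬S) only ¬S is left, so S = False.
Try P = True:
  (¬P ∨ R) forces R = True.
  (A ∨ ¬P) forces A = True.
  clause (¬A ∨ ¬R) is falsified — backtrack.
So P = False.
  then (N ∨ P) forces N = True.
  then (¬N ∨ ¬R) forces R = False.
  then (¬M ∨ ¬N) forces M = False.
  then (¬A ∨ M ∨ R) forces A = False.
All clauses satisfied.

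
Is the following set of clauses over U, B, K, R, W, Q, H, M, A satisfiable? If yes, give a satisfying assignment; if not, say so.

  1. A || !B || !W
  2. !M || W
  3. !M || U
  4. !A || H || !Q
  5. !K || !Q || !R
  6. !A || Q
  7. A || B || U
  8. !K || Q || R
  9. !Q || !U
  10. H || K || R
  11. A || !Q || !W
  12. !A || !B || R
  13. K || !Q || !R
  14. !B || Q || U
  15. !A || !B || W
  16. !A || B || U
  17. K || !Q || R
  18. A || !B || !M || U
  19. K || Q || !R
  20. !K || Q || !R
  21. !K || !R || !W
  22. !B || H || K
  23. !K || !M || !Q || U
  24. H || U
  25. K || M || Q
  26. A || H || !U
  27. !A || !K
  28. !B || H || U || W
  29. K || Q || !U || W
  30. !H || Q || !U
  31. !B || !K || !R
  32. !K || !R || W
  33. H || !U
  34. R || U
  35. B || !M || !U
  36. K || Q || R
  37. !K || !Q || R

Unsatisfiable

Case U = True:
  (!Q || !U) forces Q = False.
  (!A || Q) forces A = False.
  (A || H || !U) forces H = True.
  Clause (!H || Q || !U) is falsified — contradiction.
Case U = False:
  (!M || U) forces M = False.
  (H || U) forces H = True.
  (R || U) forces R = True.
  If K = True:
    (!K || !Q || !R) forces Q = False.
    clause (!K || Q || !R) is falsified.
  If K = False:
    (K || !Q || !R) forces Q = False.
    clause (K || Q || !R) is falsified.
  Every sub-case reaches a contradiction.
Both cases fail, so the formula is unsatisfiable.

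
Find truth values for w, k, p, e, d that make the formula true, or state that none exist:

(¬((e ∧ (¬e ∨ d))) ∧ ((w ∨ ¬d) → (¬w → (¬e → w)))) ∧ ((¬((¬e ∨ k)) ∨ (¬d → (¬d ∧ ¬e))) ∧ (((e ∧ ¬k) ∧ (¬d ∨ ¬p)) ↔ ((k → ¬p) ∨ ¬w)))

w = False, k = False, p = True, e = True, d = False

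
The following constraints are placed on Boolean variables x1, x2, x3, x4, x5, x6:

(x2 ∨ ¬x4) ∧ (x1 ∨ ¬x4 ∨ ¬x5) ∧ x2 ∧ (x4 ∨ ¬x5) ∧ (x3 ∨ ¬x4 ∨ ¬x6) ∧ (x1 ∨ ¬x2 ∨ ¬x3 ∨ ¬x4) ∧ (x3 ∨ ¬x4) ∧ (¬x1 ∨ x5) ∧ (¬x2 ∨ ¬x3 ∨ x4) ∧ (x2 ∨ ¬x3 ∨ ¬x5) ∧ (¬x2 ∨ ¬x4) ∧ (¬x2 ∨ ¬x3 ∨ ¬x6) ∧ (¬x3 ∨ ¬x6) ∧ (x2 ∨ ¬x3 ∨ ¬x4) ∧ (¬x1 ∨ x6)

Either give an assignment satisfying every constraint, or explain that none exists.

x1: False; x2: True; x3: False; x4: False; x5: False; x6: True

Unit clause (x2) forces x2 = True.
In (¬x2 ∨ ¬x4) only ¬x4 is left, so x4 = False.
In (x4 ∨ ¬x5) only ¬x5 is left, so x5 = False.
In (¬x1 ∨ x5) only ¬x1 is left, so x1 = False.
In (¬x2 ∨ ¬x3 ∨ x4) only ¬x3 is left, so x3 = False.
Set x6 = True.
All clauses satisfied.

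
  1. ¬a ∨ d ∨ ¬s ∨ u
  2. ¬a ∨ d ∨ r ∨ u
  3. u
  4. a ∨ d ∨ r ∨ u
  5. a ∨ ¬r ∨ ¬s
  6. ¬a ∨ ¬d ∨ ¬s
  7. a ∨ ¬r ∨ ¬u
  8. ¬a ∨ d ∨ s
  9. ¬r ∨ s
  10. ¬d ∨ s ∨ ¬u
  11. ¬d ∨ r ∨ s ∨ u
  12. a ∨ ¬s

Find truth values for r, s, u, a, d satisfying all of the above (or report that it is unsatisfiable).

Unit clause (u) forces u = True.
Set r = False.
Set s = False.
  then (¬d ∨ s ∨ ¬u) forces d = False.
  then (¬a ∨ d ∨ s) forces a = False.
All clauses satisfied.

r=F, s=F, u=T, a=F, d=F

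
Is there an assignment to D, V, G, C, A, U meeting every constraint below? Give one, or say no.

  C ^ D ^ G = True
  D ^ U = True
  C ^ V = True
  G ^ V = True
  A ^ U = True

D=T, V=T, G=F, C=F, A=T, U=F

C ^ D ^ G = F ^ T ^ F = True ✓
D ^ U = T ^ F = True ✓
C ^ V = F ^ T = True ✓
G ^ V = F ^ T = True ✓
A ^ U = T ^ F = True ✓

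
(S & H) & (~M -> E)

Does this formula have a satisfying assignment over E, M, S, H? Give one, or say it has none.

E=F, M=T, S=T, H=T

  S & H = True
  ~M -> E = True
    ~M = False
Both conjuncts True, so the formula holds.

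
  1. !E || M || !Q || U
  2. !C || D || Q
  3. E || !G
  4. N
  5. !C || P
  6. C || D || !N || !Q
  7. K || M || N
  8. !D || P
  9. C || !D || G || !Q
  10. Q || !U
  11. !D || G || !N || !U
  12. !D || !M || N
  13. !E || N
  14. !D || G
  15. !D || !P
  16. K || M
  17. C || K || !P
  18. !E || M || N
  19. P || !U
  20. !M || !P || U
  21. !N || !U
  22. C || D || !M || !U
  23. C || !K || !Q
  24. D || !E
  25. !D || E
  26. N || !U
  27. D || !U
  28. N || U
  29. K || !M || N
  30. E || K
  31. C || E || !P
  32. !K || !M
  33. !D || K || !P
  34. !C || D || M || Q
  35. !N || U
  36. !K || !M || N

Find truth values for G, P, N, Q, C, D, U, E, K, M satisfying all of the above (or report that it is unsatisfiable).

UNSATISFIABLE

Case N = True:
  (!N || !U) forces U = False.
  Clause (!N || U) is falsified — contradiction.
Case N = False:
  Clause (N) is falsified — contradiction.
Both cases fail, so the formula is unsatisfiable.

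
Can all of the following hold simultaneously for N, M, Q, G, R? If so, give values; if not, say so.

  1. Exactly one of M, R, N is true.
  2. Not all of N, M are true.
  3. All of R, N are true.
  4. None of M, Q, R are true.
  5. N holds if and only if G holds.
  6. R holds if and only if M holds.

Unsatisfiable — no assignment works.

Case R = True:
  Constraint (4) is violated (R=T) — contradiction.
Case R = False:
  Constraint (3) is violated (R=F) — contradiction.
Both cases fail — unsatisfiable.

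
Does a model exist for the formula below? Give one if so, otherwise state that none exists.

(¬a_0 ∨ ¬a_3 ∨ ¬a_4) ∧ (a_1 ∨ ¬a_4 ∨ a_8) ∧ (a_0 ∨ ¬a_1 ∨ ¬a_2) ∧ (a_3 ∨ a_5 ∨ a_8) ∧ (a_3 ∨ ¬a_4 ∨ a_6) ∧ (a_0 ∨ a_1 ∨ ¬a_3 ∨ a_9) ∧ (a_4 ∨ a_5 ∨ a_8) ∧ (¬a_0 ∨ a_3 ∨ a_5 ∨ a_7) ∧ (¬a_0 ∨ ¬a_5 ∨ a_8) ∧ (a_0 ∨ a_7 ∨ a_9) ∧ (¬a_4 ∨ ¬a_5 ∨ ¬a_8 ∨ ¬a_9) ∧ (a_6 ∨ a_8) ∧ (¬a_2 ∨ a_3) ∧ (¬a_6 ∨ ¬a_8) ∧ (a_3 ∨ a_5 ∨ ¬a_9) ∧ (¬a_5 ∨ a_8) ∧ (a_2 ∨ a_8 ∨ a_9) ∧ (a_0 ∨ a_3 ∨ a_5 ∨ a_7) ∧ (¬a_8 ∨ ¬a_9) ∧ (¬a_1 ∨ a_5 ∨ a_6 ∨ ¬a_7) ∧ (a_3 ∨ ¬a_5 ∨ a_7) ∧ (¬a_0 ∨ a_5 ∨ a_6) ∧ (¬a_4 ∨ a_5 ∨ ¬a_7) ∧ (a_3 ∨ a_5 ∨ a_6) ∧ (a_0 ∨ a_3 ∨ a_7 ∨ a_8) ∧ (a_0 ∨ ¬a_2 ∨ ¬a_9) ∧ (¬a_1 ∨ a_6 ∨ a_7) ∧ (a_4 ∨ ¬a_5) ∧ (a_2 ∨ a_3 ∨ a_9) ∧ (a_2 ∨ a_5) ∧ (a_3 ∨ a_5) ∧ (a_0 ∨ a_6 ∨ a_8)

a_0 = False, a_1 = True, a_2 = False, a_3 = True, a_4 = True, a_5 = True, a_6 = False, a_7 = True, a_8 = True, a_9 = False

Set a_0 = False.
Set a_1 = True.
  then (a_0 ∨ ¬a_1 ∨ ¬a_2) forces a_2 = False.
  then (a_2 ∨ a_5) forces a_5 = True.
  then (¬a_5 ∨ a_8) forces a_8 = True.
  then (¬a_8 ∨ ¬a_9) forces a_9 = False.
  then (a_4 ∨ ¬a_5) forces a_4 = True.
  then (a_2 ∨ a_3 ∨ a_9) forces a_3 = True.
  then (a_0 ∨ a_7 ∨ a_9) forces a_7 = True.
  then (¬a_6 ∨ ¬a_8) forces a_6 = False.
All clauses satisfied.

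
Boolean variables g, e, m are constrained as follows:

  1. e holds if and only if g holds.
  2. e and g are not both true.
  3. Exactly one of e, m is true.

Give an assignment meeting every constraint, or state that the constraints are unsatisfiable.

g = False, e = False, m = True

  (1) e=F, g=F — same ✓
  (2) e=F, g=F — not both ✓
  (3) {e, m}: 1 true — exactly one ✓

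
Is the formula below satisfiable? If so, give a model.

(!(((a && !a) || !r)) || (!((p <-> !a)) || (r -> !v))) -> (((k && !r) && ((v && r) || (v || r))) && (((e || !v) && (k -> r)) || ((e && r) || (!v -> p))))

a = True, v = True, p = True, e = False, r = False, k = True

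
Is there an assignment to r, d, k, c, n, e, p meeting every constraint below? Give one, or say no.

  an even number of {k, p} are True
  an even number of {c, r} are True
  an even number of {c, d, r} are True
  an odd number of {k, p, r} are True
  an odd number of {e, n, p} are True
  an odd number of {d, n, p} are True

r = True; d = False; k = False; c = True; n = True; e = False; p = False

{k, p}: 0 true → even ✓
{c, r}: 2 true → even ✓
{c, d, r}: 2 true → even ✓
{k, p, r}: 1 true → odd ✓
{e, n, p}: 1 true → odd ✓
{d, n, p}: 1 true → odd ✓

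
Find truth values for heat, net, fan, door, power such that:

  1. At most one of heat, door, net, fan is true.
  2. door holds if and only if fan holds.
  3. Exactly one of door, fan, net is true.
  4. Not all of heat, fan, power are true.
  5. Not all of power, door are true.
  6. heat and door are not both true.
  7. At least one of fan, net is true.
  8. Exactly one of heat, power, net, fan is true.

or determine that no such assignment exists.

heat: False; net: True; fan: False; door: False; power: False

  (1) {heat, door, net, fan}: 1 true — at most one ✓
  (2) door=F, fan=F — same ✓
  (3) {door, fan, net}: 1 true — exactly one ✓
  (4) {heat, fan, power}: 0/3 true — not all ✓
  (5) {power, door}: 0/2 true — not all ✓
  (6) heat=F, door=F — not both ✓
  (7) {fan, net}: 1 true — at least one ✓
  (8) {heat, power, net, fan}: 1 true — exactly one ✓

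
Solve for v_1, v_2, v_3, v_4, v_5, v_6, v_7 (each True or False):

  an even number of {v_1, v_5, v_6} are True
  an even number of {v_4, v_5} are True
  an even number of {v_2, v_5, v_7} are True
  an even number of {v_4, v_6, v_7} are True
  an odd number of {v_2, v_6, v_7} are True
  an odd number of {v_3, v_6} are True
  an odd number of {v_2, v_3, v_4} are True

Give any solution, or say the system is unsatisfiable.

v_1 = True; v_2 = True; v_3 = False; v_4 = False; v_5 = False; v_6 = True; v_7 = True

{v_1, v_5, v_6}: 2 true → even ✓
{v_4, v_5}: 0 true → even ✓
{v_2, v_5, v_7}: 2 true → even ✓
{v_4, v_6, v_7}: 2 true → even ✓
{v_2, v_6, v_7}: 3 true → odd ✓
{v_3, v_6}: 1 true → odd ✓
{v_2, v_3, v_4}: 1 true → odd ✓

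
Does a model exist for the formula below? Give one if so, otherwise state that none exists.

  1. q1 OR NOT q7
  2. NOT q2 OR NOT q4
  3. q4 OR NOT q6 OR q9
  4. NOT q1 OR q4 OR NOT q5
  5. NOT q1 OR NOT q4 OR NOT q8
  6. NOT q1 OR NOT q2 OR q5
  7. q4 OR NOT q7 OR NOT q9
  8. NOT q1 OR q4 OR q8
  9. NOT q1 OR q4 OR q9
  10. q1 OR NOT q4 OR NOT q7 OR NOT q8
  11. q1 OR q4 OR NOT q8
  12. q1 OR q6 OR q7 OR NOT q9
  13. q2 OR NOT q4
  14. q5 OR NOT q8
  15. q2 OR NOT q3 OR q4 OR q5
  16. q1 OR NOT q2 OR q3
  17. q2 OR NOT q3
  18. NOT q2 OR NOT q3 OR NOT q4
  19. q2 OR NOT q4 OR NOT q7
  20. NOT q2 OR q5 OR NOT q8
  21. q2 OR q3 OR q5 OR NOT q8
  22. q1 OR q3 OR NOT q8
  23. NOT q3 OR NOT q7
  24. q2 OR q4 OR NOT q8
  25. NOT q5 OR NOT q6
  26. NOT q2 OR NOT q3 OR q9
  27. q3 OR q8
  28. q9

q1 = False, q2 = True, q3 = True, q4 = False, q5 = False, q6 = True, q7 = False, q8 = False, q9 = True

Unit clause (q9) forces q9 = True.
Set q1 = False.
  then (q1 OR NOT q7) forces q7 = False.
  then (q1 OR q6 OR q7 OR NOT q9) forces q6 = True.
  then (NOT q5 OR NOT q6) forces q5 = False.
  then (q5 OR NOT q8) forces q8 = False.
  then (q3 OR q8) forces q3 = True.
  then (q2 OR NOT q3) forces q2 = True.
  then (NOT q2 OR NOT q3 OR NOT q4) forces q4 = False.
All clauses satisfied.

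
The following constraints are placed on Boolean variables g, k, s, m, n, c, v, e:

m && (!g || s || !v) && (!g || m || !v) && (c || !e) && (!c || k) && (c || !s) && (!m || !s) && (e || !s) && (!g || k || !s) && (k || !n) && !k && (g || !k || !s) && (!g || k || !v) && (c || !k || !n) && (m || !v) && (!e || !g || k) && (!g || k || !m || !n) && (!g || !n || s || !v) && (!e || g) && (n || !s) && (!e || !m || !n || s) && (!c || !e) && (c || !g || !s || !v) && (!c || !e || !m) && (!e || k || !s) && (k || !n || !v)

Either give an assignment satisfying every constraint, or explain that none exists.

Unit clause (m) forces m = True.
In (!m || !s) only !s is left, so s = False.
Unit clause (!k) forces k = False.
In (!c || k) only !c is left, so c = False.
In (k || !n) only !n is left, so n = False.
In (c || !e) only !e is left, so e = False.
Set g = True.
  then (!g || s || !v) forces v = False.
All clauses satisfied.

g = True, k = False, s = False, m = True, n = False, c = False, v = False, e = False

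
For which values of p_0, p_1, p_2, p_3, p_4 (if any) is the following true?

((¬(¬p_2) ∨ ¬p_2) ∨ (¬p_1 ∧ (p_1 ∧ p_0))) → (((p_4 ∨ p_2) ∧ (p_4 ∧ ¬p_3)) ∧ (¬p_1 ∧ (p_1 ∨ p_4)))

p_0 = True; p_1 = False; p_2 = False; p_3 = False; p_4 = True

  ((¬(¬p_2) ∨ ¬p_2) ∨ (¬p_1 ∧ (p_1 ∧ p_0))) → (((p_4 ∨ p_2) ∧ (p_4 ∧ ¬p_3)) ∧ (¬p_1 ∧ (p_1 ∨ p_4))) = True
    (¬(¬p_2) ∨ ¬p_2) ∨ (¬p_1 ∧ (p_1 ∧ p_0)) = True
      ¬(¬p_2) ∨ ¬p_2 = True
        ¬(¬p_2) = False
          ¬p_2 = True
        ¬p_2 = True
      ¬p_1 ∧ (p_1 ∧ p_0) = False
        ¬p_1 = True
        p_1 ∧ p_0 = False
    ((p_4 ∨ p_2) ∧ (p_4 ∧ ¬p_3)) ∧ (¬p_1 ∧ (p_1 ∨ p_4)) = True
      (p_4 ∨ p_2) ∧ (p_4 ∧ ¬p_3) = True
        p_4 ∨ p_2 = True
        p_4 ∧ ¬p_3 = True
          ¬p_3 = True
      ¬p_1 ∧ (p_1 ∨ p_4) = True
        ¬p_1 = True
        p_1 ∨ p_4 = True
The formula evaluates to True.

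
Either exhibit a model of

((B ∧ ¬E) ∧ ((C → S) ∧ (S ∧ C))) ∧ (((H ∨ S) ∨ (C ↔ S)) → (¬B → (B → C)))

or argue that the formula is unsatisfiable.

C: True, H: False, B: True, S: True, E: False

  (B ∧ ¬E) ∧ ((C → S) ∧ (S ∧ C)) = True
    B ∧ ¬E = True
      ¬E = True
    (C → S) ∧ (S ∧ C) = True
      C → S = True
      S ∧ C = True
  ((H ∨ S) ∨ (C ↔ S)) → (¬B → (B → C)) = True
    (H ∨ S) ∨ (C ↔ S) = True
      H ∨ S = True
      C ↔ S = True
    ¬B → (B → C) = True
      ¬B = False
      B → C = True
Both conjuncts True, so the formula holds.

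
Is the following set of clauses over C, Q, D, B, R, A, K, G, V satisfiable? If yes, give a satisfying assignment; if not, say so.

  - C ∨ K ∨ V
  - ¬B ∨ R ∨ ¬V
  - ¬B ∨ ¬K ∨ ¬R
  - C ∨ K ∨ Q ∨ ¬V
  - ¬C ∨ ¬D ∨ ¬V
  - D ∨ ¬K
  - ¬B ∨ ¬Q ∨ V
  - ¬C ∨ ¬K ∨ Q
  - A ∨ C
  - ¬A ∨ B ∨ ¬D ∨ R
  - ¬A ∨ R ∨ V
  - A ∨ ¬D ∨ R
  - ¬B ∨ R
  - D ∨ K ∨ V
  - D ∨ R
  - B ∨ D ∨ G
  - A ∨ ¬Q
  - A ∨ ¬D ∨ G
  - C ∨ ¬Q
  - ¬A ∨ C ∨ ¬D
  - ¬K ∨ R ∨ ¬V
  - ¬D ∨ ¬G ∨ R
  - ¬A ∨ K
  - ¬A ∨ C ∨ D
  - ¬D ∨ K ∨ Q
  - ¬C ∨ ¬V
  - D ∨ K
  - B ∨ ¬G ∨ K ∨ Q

Set C = True.
  then (¬C ∨ ¬V) forces V = False.
Try Q = False:
  (¬C ∨ ¬K ∨ Q) forces K = False.
  (D ∨ K ∨ V) forces D = True.
  clause (¬D ∨ K ∨ Q) is falsified — backtrack.
So Q = True.
  then (¬B ∨ ¬Q ∨ V) forces B = False.
  then (A ∨ ¬Q) forces A = True.
  then (¬A ∨ K) forces K = True.
  then (D ∨ ¬K) forces D = True.
  then (¬A ∨ B ∨ ¬D ∨ R) forces R = True.
Set G = False.
All clauses satisfied.

C = True; Q = True; D = True; B = False; R = True; A = True; K = True; G = False; V = False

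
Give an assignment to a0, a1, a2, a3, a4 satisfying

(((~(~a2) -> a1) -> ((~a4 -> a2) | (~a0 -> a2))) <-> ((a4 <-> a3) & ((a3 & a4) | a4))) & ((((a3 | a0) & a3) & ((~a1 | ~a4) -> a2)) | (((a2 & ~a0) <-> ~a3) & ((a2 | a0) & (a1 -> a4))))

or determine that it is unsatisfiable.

a0 = True, a1 = True, a2 = False, a3 = True, a4 = True

  ((~(~a2) -> a1) -> ((~a4 -> a2) | (~a0 -> a2))) <-> ((a4 <-> a3) & ((a3 & a4) | a4)) = True
    (~(~a2) -> a1) -> ((~a4 -> a2) | (~a0 -> a2)) = True
      ~(~a2) -> a1 = True
        ~(~a2) = False
          ~a2 = True
      (~a4 -> a2) | (~a0 -> a2) = True
        ~a4 -> a2 = True
          ~a4 = False
        ~a0 -> a2 = True
          ~a0 = False
    (a4 <-> a3) & ((a3 & a4) | a4) = True
      a4 <-> a3 = True
      (a3 & a4) | a4 = True
        a3 & a4 = True
  (((a3 | a0) & a3) & ((~a1 | ~a4) -> a2)) | (((a2 & ~a0) <-> ~a3) & ((a2 | a0) & (a1 -> a4))) = True
    ((a3 | a0) & a3) & ((~a1 | ~a4) -> a2) = True
      (a3 | a0) & a3 = True
        a3 | a0 = True
      (~a1 | ~a4) -> a2 = True
        ~a1 | ~a4 = False
          ~a1 = False
          ~a4 = False
    ((a2 & ~a0) <-> ~a3) & ((a2 | a0) & (a1 -> a4)) = True
      (a2 & ~a0) <-> ~a3 = True
        a2 & ~a0 = False
          ~a0 = False
        ~a3 = False
      (a2 | a0) & (a1 -> a4) = True
        a2 | a0 = True
        a1 -> a4 = True
Both conjuncts True, so the formula holds.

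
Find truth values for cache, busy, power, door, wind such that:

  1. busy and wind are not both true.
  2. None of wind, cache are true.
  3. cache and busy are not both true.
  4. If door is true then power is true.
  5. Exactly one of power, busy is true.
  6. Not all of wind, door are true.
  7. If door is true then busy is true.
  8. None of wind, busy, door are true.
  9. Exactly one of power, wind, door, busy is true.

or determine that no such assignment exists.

cache=F, busy=F, power=T, door=F, wind=F

  (1) busy=F, wind=F — not both ✓
  (2) {wind, cache}: 0 true — none ✓
  (3) cache=F, busy=F — not both ✓
  (4) door=F ⇒ power: vacuous ✓
  (5) {power, busy}: 1 true — exactly one ✓
  (6) {wind, door}: 0/2 true — not all ✓
  (7) door=F ⇒ busy: vacuous ✓
  (8) {wind, busy, door}: 0 true — none ✓
  (9) {power, wind, door, busy}: 1 true — exactly one ✓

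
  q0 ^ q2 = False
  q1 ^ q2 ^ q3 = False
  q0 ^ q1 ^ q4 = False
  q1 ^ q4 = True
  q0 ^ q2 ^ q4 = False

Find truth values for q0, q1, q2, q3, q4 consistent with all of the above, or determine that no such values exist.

q0: True, q1: True, q2: True, q3: False, q4: False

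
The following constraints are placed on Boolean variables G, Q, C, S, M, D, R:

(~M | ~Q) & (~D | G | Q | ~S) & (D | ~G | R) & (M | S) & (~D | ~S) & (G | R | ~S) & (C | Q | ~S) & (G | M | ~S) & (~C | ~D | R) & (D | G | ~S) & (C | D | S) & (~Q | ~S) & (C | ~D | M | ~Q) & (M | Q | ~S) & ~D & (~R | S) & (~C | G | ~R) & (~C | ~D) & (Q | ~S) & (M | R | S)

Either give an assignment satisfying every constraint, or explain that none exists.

Unit clause (~D) forces D = False.
Try G = True:
  (D | ~G | R) forces R = True.
  (~R | S) forces S = True.
  (~Q | ~S) forces Q = False.
  clause (Q | ~S) is falsified — backtrack.
So G = False.
  then (D | G | ~S) forces S = False.
  then (C | D | S) forces C = True.
  then (~R | S) forces R = False.
  then (M | R | S) forces M = True.
  then (~M | ~Q) forces Q = False.
All clauses satisfied.

G = False, Q = False, C = True, S = False, M = True, D = False, R = False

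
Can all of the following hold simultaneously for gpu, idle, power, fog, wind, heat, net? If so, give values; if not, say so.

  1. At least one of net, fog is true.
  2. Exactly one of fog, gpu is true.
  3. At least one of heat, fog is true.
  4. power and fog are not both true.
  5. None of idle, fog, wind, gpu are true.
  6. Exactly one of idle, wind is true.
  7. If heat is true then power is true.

UNSATISFIABLE

Case wind = True:
  Constraint (5) is violated (wind=T) — contradiction.
Case wind = False:
  (5) forces idle = False.
  Constraint (6) is violated (idle=F, wind=F) — contradiction.
Both cases fail — unsatisfiable.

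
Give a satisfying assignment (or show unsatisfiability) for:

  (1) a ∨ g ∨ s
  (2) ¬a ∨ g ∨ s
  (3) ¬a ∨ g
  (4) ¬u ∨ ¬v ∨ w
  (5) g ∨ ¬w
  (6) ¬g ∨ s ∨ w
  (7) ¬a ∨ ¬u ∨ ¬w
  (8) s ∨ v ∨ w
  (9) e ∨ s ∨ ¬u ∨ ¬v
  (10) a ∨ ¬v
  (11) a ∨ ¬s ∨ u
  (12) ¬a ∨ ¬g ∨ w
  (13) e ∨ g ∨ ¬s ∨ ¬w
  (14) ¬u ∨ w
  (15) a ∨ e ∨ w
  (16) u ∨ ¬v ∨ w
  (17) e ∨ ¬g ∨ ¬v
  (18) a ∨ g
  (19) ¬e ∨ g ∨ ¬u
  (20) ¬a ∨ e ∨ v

Set e = False.
Try g = False:
  (¬a ∨ g) forces a = False.
  clause (a ∨ g) is falsified — backtrack.
So g = True.
  then (e ∨ ¬g ∨ ¬v) forces v = False.
  then (¬a ∨ e ∨ v) forces a = False.
  then (a ∨ e ∨ w) forces w = True.
Set s = False.
Set u = False.
All clauses satisfied.

e: False; g: True; w: True; a: False; s: False; u: False; v: False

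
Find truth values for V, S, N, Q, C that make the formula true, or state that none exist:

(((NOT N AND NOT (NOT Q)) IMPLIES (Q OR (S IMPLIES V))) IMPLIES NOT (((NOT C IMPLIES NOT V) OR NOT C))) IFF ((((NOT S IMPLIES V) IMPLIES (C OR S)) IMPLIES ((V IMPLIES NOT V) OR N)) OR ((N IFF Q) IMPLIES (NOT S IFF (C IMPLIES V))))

V: True, S: True, N: False, Q: False, C: True

  (((NOT N AND NOT (NOT Q)) IMPLIES (Q OR (S IMPLIES V))) IMPLIES NOT (((NOT C IMPLIES NOT V) OR NOT C))) IFF ((((NOT S IMPLIES V) IMPLIES (C OR S)) IMPLIES ((V IMPLIES NOT V) OR N)) OR ((N IFF Q) IMPLIES (NOT S IFF (C IMPLIES V)))) = True
    ((NOT N AND NOT (NOT Q)) IMPLIES (Q OR (S IMPLIES V))) IMPLIES NOT (((NOT C IMPLIES NOT V) OR NOT C)) = False
      (NOT N AND NOT (NOT Q)) IMPLIES (Q OR (S IMPLIES V)) = True
        NOT N AND NOT (NOT Q) = False
          NOT N = True
          NOT (NOT Q) = False
            NOT Q = True
        Q OR (S IMPLIES V) = True
          S IMPLIES V = True
      NOT (((NOT C IMPLIES NOT V) OR NOT C)) = False
        (NOT C IMPLIES NOT V) OR NOT C = True
          NOT C IMPLIES NOT V = True
            NOT C = False
            NOT V = False
          NOT C = False
    (((NOT S IMPLIES V) IMPLIES (C OR S)) IMPLIES ((V IMPLIES NOT V) OR N)) OR ((N IFF Q) IMPLIES (NOT S IFF (C IMPLIES V))) = False
      ((NOT S IMPLIES V) IMPLIES (C OR S)) IMPLIES ((V IMPLIES NOT V) OR N) = False
        (NOT S IMPLIES V) IMPLIES (C OR S) = True
          NOT S IMPLIES V = True
            NOT S = False
          C OR S = True
        (V IMPLIES NOT V) OR N = False
          V IMPLIES NOT V = False
            NOT V = False
      (N IFF Q) IMPLIES (NOT S IFF (C IMPLIES V)) = False
        N IFF Q = True
        NOT S IFF (C IMPLIES V) = False
          NOT S = False
          C IMPLIES V = True
The formula evaluates to True.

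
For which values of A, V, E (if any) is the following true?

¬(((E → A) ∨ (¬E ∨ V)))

A: False, V: False, E: True

  ¬(((E → A) ∨ (¬E ∨ V))) = True
    (E → A) ∨ (¬E ∨ V) = False
      E → A = False
      ¬E ∨ V = False
        ¬E = False
The formula evaluates to True.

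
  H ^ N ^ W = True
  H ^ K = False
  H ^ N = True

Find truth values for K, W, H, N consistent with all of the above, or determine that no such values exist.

K=T; W=F; H=T; N=F

H ^ N ^ W = T ^ F ^ F = True ✓
H ^ K = T ^ T = False ✓
H ^ N = T ^ F = True ✓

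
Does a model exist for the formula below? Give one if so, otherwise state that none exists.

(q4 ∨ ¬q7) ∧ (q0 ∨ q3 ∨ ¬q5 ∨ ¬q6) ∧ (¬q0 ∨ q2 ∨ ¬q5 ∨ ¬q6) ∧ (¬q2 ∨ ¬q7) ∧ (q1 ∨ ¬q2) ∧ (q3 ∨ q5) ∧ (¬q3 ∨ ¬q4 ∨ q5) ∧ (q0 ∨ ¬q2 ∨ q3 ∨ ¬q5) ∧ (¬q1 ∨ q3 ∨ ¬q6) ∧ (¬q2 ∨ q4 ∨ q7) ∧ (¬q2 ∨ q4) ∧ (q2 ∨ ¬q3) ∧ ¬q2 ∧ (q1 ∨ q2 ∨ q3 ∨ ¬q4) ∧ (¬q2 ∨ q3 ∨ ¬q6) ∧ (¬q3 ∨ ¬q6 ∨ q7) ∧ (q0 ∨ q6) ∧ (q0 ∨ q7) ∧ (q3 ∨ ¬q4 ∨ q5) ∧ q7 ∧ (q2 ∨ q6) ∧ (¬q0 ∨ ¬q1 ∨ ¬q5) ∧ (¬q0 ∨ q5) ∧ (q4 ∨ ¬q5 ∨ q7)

The formula is unsatisfiable.

Case q6 = True:
  (¬q2) forces q2 = False.
  (q2 ∨ ¬q3) forces q3 = False.
  (q3 ∨ q5) forces q5 = True.
  (q0 ∨ q3 ∨ ¬q5 ∨ ¬q6) forces q0 = True.
  Clause (¬q0 ∨ q2 ∨ ¬q5 ∨ ¬q6) is falsified — contradiction.
Case q6 = False:
  (¬q2) forces q2 = False.
  Clause (q2 ∨ q6) is falsified — contradiction.
Both cases fail, so the formula is unsatisfiable.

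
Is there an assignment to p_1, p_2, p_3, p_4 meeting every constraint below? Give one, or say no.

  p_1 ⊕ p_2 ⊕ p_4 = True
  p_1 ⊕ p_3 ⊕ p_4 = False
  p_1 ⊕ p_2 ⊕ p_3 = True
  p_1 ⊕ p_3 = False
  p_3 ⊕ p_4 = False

p_1 = False, p_2 = True, p_3 = False, p_4 = False

p_1 ⊕ p_2 ⊕ p_4 = F ⊕ T ⊕ F = True ✓
p_1 ⊕ p_3 ⊕ p_4 = F ⊕ F ⊕ F = False ✓
p_1 ⊕ p_2 ⊕ p_3 = F ⊕ T ⊕ F = True ✓
p_1 ⊕ p_3 = F ⊕ F = False ✓
p_3 ⊕ p_4 = F ⊕ F = False ✓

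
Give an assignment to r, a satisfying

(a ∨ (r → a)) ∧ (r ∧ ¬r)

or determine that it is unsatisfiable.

Unsatisfiable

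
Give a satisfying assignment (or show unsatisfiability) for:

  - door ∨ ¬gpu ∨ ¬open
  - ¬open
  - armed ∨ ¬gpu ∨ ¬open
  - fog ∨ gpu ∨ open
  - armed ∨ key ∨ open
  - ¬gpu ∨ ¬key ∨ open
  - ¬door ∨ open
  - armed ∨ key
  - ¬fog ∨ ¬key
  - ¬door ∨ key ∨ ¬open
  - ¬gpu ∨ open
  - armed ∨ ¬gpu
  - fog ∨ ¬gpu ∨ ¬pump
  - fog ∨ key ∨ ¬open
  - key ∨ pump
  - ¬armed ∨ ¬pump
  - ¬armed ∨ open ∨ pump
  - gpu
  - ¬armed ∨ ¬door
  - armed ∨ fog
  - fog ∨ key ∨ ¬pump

UNSATISFIABLE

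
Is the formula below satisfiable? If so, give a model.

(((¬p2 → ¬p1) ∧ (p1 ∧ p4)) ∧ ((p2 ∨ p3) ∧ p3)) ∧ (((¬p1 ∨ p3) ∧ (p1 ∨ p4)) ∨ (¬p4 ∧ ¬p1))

p1 = True, p2 = True, p3 = True, p4 = True

  ((¬p2 → ¬p1) ∧ (p1 ∧ p4)) ∧ ((p2 ∨ p3) ∧ p3) = True
    (¬p2 → ¬p1) ∧ (p1 ∧ p4) = True
      ¬p2 → ¬p1 = True
        ¬p2 = False
        ¬p1 = False
      p1 ∧ p4 = True
    (p2 ∨ p3) ∧ p3 = True
      p2 ∨ p3 = True
  ((¬p1 ∨ p3) ∧ (p1 ∨ p4)) ∨ (¬p4 ∧ ¬p1) = True
    (¬p1 ∨ p3) ∧ (p1 ∨ p4) = True
      ¬p1 ∨ p3 = True
        ¬p1 = False
      p1 ∨ p4 = True
    ¬p4 ∧ ¬p1 = False
      ¬p4 = False
      ¬p1 = False
Both conjuncts True, so the formula holds.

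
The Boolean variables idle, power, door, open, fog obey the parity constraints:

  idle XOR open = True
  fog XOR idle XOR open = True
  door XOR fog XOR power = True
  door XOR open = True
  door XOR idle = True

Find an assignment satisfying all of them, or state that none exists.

Adding constraints 1, 4, 5 mod 2: every variable appears an even number of times on the left, so the left side is 0.
But the right sides sum to 1 (mod 2). 0 ≠ 1 — the system is inconsistent.

UNSATISFIABLE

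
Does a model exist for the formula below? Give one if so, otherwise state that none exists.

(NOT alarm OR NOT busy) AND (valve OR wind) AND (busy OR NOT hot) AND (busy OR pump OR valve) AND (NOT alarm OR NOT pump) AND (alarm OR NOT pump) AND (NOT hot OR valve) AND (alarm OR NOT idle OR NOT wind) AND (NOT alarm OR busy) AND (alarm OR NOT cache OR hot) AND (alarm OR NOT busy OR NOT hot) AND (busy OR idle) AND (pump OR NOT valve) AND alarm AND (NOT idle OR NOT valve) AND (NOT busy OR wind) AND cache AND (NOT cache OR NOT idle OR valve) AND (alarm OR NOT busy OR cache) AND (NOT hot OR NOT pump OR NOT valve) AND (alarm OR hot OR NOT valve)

Unsatisfiable — no assignment works.

Case alarm = True:
  (NOT alarm OR NOT busy) forces busy = False.
  Clause (NOT alarm OR busy) is falsified — contradiction.
Case alarm = False:
  Clause (alarm) is falsified — contradiction.
Both cases fail, so the formula is unsatisfiable.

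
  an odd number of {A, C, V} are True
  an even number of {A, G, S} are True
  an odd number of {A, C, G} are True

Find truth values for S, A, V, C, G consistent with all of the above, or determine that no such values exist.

S: True; A: True; V: False; C: False; G: False

{A, C, V}: 1 true → odd ✓
{A, G, S}: 2 true → even ✓
{A, C, G}: 1 true → odd ✓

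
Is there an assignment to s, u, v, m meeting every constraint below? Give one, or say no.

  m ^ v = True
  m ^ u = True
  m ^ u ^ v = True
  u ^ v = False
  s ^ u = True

s=T, u=F, v=F, m=T

m ^ v = T ^ F = True ✓
m ^ u = T ^ F = True ✓
m ^ u ^ v = T ^ F ^ F = True ✓
u ^ v = F ^ F = False ✓
s ^ u = T ^ F = True ✓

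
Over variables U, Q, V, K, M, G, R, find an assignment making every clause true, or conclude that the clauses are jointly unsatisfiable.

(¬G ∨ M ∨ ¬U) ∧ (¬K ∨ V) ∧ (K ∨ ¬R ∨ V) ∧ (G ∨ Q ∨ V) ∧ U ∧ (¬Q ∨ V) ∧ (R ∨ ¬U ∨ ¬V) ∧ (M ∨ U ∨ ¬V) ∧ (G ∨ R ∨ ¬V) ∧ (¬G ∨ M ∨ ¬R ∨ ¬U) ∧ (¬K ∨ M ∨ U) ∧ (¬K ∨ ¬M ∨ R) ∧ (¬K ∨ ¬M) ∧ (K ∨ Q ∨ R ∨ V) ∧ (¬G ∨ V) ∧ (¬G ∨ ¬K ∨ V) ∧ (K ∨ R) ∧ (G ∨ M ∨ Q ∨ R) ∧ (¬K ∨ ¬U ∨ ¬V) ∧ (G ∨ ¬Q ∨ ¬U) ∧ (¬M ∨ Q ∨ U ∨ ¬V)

Unit clause (U) forces U = True.
Set Q = False.
Try V = False:
  (¬K ∨ V) forces K = False.
  (K ∨ ¬R ∨ V) forces R = False.
  clause (K ∨ Q ∨ R ∨ V) is falsified — backtrack.
So V = True.
  then (R ∨ ¬U ∨ ¬V) forces R = True.
  then (¬K ∨ ¬U ∨ ¬V) forces K = False.
Set M = True.
Set G = False.
All clauses satisfied.

U = True, Q = False, V = True, K = False, M = True, G = False, R = True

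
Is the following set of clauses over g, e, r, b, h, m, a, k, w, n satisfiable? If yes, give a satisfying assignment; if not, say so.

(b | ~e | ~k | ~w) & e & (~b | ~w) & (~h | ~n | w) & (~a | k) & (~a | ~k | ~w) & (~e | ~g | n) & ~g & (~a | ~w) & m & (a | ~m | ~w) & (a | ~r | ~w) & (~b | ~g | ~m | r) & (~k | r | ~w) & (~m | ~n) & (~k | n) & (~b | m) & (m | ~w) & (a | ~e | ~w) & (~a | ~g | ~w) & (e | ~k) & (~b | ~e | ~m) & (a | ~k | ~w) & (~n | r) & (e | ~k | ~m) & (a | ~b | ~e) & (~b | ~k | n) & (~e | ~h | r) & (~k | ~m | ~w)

g = False, e = True, r = True, b = False, h = True, m = True, a = False, k = False, w = False, n = False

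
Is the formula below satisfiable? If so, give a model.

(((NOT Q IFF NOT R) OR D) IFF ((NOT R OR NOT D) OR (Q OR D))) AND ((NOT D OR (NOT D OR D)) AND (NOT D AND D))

UNSATISFIABLE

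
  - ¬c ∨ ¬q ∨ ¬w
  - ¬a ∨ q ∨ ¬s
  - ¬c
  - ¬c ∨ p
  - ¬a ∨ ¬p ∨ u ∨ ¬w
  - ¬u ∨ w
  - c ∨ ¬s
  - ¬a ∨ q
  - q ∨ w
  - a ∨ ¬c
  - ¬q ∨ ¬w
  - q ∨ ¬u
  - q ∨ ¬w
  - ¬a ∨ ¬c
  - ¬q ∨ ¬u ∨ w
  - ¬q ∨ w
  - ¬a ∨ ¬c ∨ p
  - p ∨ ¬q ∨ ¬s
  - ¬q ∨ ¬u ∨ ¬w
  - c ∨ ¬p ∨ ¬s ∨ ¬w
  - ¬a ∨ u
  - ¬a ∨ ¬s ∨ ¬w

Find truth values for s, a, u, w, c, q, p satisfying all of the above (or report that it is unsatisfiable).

Case w = True:
  (¬c) forces c = False.
  (c ∨ ¬s) forces s = False.
  (¬q ∨ ¬w) forces q = False.
  Clause (q ∨ ¬w) is falsified — contradiction.
Case w = False:
  (¬c) forces c = False.
  (¬u ∨ w) forces u = False.
  (c ∨ ¬s) forces s = False.
  (q ∨ w) forces q = True.
  Clause (¬q ∨ w) is falsified — contradiction.
Both cases fail, so the formula is unsatisfiable.

Unsatisfiable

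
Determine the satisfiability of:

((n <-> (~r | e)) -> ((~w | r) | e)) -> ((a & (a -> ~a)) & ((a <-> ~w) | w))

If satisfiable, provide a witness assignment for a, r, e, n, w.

a: True, r: False, e: False, n: True, w: True

  ((n <-> (~r | e)) -> ((~w | r) | e)) -> ((a & (a -> ~a)) & ((a <-> ~w) | w)) = True
    (n <-> (~r | e)) -> ((~w | r) | e) = False
      n <-> (~r | e) = True
        ~r | e = True
          ~r = True
      (~w | r) | e = False
        ~w | r = False
          ~w = False
    (a & (a -> ~a)) & ((a <-> ~w) | w) = False
      a & (a -> ~a) = False
        a -> ~a = False
          ~a = False
      (a <-> ~w) | w = True
        a <-> ~w = False
          ~w = False
The formula evaluates to True.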